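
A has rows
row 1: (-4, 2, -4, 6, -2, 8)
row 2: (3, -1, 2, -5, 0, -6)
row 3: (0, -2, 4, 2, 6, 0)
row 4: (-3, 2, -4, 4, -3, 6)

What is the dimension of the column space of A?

2

Row reduce to echelon form.
R2 ← R2 + (3/4)·R1: [0, 1/2, -1, -1/2, -3/2, 0]
R4 ← R4 − (3/4)·R1: [0, 1/2, -1, -1/2, -3/2, 0]
R3 ← R3 + (4)·R2: [0, 0, 0, 0, 0, 0]
R4 ← R4 − R2: [0, 0, 0, 0, 0, 0]
Echelon form has 2 nonzero rows, so rank(A) = 2.
The column space has dimension equal to the rank: 2.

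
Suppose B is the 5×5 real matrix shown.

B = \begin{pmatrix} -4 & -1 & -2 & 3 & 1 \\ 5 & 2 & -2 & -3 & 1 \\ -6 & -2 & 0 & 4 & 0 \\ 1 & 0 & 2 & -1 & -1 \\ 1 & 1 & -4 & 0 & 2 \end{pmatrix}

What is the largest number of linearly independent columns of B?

2

Row reduce to echelon form.
R2 ← R2 + (5/4)·R1: [0, 3/4, -9/2, 3/4, 9/4]
R3 ← R3 − (3/2)·R1: [0, -1/2, 3, -1/2, -3/2]
R4 ← R4 + (1/4)·R1: [0, -1/4, 3/2, -1/4, -3/4]
R5 ← R5 + (1/4)·R1: [0, 3/4, -9/2, 3/4, 9/4]
R3 ← R3 + (2/3)·R2: [0, 0, 0, 0, 0]
R4 ← R4 + (1/3)·R2: [0, 0, 0, 0, 0]
R5 ← R5 − R2: [0, 0, 0, 0, 0]
Echelon form has 2 nonzero rows, so rank(B) = 2.
The rank gives the maximum number of linearly independent columns: 2.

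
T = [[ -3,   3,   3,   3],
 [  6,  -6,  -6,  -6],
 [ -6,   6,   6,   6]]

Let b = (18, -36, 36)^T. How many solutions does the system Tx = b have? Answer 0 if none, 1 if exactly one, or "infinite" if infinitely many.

Row reduce the augmented matrix [T | b].
R2 ← R2 + (2)·R1: [0, 0, 0, 0, 0]
R3 ← R3 − (2)·R1: [0, 0, 0, 0, 0]
The echelon form has 1 nonzero rows, and every pivot lies in the first 4 columns, so rank(T) = rank([T|b]) = 1.
The system is consistent.
rank = 1 < 4 unknowns, so there are infinitely many solutions.

infinite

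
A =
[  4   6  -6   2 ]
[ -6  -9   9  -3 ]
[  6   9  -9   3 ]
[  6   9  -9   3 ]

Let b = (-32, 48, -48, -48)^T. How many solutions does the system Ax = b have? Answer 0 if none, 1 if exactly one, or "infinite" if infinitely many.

infinite

Row reduce the augmented matrix [A | b].
R2 ← R2 + (3/2)·R1: [0, 0, 0, 0, 0]
R3 ← R3 − (3/2)·R1: [0, 0, 0, 0, 0]
R4 ← R4 − (3/2)·R1: [0, 0, 0, 0, 0]
The echelon form has 1 nonzero rows, and every pivot lies in the first 4 columns, so rank(A) = rank([A|b]) = 1.
The system is consistent.
rank = 1 < 4 unknowns, so there are infinitely many solutions.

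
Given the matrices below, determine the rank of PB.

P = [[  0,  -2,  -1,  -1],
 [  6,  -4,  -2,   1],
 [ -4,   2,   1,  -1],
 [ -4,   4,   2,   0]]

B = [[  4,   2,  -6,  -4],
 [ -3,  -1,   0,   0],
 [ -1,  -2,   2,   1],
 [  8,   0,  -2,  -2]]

First compute PB:
[[ -1,   4,   0,   1],
 [ 46,  20, -42, -28],
 [-31, -12,  28,  19],
 [-30, -16,  28,  18]]
Now row reduce the product.
R2 ← R2 + (46)·R1: [0, 204, -42, 18]
R3 ← R3 − (31)·R1: [0, -136, 28, -12]
R4 ← R4 − (30)·R1: [0, -136, 28, -12]
R3 ← R3 + (2/3)·R2: [0, 0, 0, 0]
R4 ← R4 + (2/3)·R2: [0, 0, 0, 0]
2 nonzero rows, so rank(PB) = 2.

2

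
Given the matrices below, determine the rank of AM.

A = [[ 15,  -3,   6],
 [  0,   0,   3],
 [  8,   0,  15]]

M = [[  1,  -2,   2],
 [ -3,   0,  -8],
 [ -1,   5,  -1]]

First compute AM:
[[ 18,   0,  48],
 [ -3,  15,  -3],
 [ -7,  59,   1]]
Now row reduce the product.
R2 ← R2 + (1/6)·R1: [0, 15, 5]
R3 ← R3 + (7/18)·R1: [0, 59, 59/3]
R3 ← R3 − (59/15)·R2: [0, 0, 0]
2 nonzero rows, so rank(AM) = 2.

2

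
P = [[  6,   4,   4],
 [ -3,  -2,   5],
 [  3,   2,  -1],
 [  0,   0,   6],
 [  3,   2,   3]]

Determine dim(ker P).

Row reduce to echelon form.
R2 ← R2 + (1/2)·R1: [0, 0, 7]
R3 ← R3 − (1/2)·R1: [0, 0, -3]
R5 ← R5 − (1/2)·R1: [0, 0, 1]
R3 ← R3 + (3/7)·R2: [0, 0, 0]
R4 ← R4 − (6/7)·R2: [0, 0, 0]
R5 ← R5 − (1/7)·R2: [0, 0, 0]
2 nonzero rows, so rank(P) = 2.
P has 3 columns; by rank–nullity, nullity = 3 − 2 = 1.

1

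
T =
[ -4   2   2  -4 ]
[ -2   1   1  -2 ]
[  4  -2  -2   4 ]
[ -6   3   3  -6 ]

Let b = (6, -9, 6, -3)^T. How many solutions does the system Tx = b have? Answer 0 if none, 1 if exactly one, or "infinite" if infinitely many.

Row reduce the augmented matrix [T | b].
R2 ← R2 − (1/2)·R1: [0, 0, 0, 0, -12]
R3 ← R3 + R1: [0, 0, 0, 0, 12]
R4 ← R4 − (3/2)·R1: [0, 0, 0, 0, -12]
R3 ← R3 + R2: [0, 0, 0, 0, 0]
R4 ← R4 − R2: [0, 0, 0, 0, 0]
The echelon form has 2 nonzero rows; the last pivot sits in the augmented column, so rank(T) = 1 but rank([T|b]) = 2.
Since the ranks differ, the system is inconsistent.
It has no solutions.

0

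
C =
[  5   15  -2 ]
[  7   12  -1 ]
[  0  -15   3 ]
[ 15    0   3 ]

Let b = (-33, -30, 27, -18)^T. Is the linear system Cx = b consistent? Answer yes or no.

Row reduce the augmented matrix [C | b].
R2 ← R2 − (7/5)·R1: [0, -9, 9/5, 81/5]
R4 ← R4 − (3)·R1: [0, -45, 9, 81]
R3 ← R3 − (5/3)·R2: [0, 0, 0, 0]
R4 ← R4 − (5)·R2: [0, 0, 0, 0]
The echelon form has 2 nonzero rows, and every pivot lies in the first 3 columns, so rank(C) = rank([C|b]) = 2.
The system is consistent.

yes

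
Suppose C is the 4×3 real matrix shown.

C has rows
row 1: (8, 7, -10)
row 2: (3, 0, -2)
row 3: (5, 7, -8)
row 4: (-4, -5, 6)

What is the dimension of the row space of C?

2

Row reduce to echelon form.
R2 ← R2 − (3/8)·R1: [0, -21/8, 7/4]
R3 ← R3 − (5/8)·R1: [0, 21/8, -7/4]
R4 ← R4 + (1/2)·R1: [0, -3/2, 1]
R3 ← R3 + R2: [0, 0, 0]
R4 ← R4 − (4/7)·R2: [0, 0, 0]
Echelon form has 2 nonzero rows, so rank(C) = 2.
The row space has dimension equal to the rank: 2.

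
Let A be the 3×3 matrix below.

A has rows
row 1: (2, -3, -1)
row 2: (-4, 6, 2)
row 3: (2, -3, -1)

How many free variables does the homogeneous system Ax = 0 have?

Row reduce to echelon form.
R2 ← R2 + (2)·R1: [0, 0, 0]
R3 ← R3 − R1: [0, 0, 0]
1 nonzero row, so rank(A) = 1.
A has 3 columns; by rank–nullity, nullity = 3 − 1 = 2.

2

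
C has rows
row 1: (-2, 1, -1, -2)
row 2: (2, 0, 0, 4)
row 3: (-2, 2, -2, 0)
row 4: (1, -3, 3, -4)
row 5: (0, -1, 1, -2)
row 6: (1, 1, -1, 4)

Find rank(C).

2

Row reduce to echelon form.
R2 ← R2 + R1: [0, 1, -1, 2]
R3 ← R3 − R1: [0, 1, -1, 2]
R4 ← R4 + (1/2)·R1: [0, -5/2, 5/2, -5]
R6 ← R6 + (1/2)·R1: [0, 3/2, -3/2, 3]
R3 ← R3 − R2: [0, 0, 0, 0]
R4 ← R4 + (5/2)·R2: [0, 0, 0, 0]
R5 ← R5 + R2: [0, 0, 0, 0]
R6 ← R6 − (3/2)·R2: [0, 0, 0, 0]
Echelon form has 2 nonzero rows, so rank(C) = 2.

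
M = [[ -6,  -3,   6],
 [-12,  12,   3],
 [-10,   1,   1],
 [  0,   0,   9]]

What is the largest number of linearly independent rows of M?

3

Row reduce to echelon form.
R2 ← R2 − (2)·R1: [0, 18, -9]
R3 ← R3 − (5/3)·R1: [0, 6, -9]
R3 ← R3 − (1/3)·R2: [0, 0, -6]
R4 ← R4 + (3/2)·R3: [0, 0, 0]
Echelon form has 3 nonzero rows, so rank(M) = 3.
The rank gives the maximum number of linearly independent rows: 3.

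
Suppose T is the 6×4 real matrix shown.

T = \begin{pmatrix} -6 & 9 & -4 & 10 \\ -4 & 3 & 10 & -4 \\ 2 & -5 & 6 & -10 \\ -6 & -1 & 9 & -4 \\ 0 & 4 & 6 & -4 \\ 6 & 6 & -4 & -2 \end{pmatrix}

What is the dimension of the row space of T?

Row reduce to echelon form.
R2 ← R2 − (2/3)·R1: [0, -3, 38/3, -32/3]
R3 ← R3 + (1/3)·R1: [0, -2, 14/3, -20/3]
R4 ← R4 − R1: [0, -10, 13, -14]
R6 ← R6 + R1: [0, 15, -8, 8]
R3 ← R3 − (2/3)·R2: [0, 0, -34/9, 4/9]
R4 ← R4 − (10/3)·R2: [0, 0, -263/9, 194/9]
R5 ← R5 + (4/3)·R2: [0, 0, 206/9, -164/9]
R6 ← R6 + (5)·R2: [0, 0, 166/3, -136/3]
R4 ← R4 − (263/34)·R3: [0, 0, 0, 308/17]
R5 ← R5 + (103/17)·R3: [0, 0, 0, -264/17]
R6 ← R6 + (249/17)·R3: [0, 0, 0, -660/17]
R5 ← R5 + (6/7)·R4: [0, 0, 0, 0]
R6 ← R6 + (15/7)·R4: [0, 0, 0, 0]
Echelon form has 4 nonzero rows, so rank(T) = 4.
The row space has dimension equal to the rank: 4.

4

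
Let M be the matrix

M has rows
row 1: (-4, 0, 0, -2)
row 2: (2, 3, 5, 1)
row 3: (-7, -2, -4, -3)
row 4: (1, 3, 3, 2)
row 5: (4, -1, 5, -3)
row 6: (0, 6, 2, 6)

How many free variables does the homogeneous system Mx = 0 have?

1

Row reduce to echelon form.
R2 ← R2 + (1/2)·R1: [0, 3, 5, 0]
R3 ← R3 − (7/4)·R1: [0, -2, -4, 1/2]
R4 ← R4 + (1/4)·R1: [0, 3, 3, 3/2]
R5 ← R5 + R1: [0, -1, 5, -5]
R3 ← R3 + (2/3)·R2: [0, 0, -2/3, 1/2]
R4 ← R4 − R2: [0, 0, -2, 3/2]
R5 ← R5 + (1/3)·R2: [0, 0, 20/3, -5]
R6 ← R6 − (2)·R2: [0, 0, -8, 6]
R4 ← R4 − (3)·R3: [0, 0, 0, 0]
R5 ← R5 + (10)·R3: [0, 0, 0, 0]
R6 ← R6 − (12)·R3: [0, 0, 0, 0]
3 nonzero rows, so rank(M) = 3.
M has 4 columns; by rank–nullity, nullity = 4 − 3 = 1.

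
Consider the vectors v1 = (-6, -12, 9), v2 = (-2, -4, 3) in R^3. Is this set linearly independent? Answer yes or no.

no

Form the matrix with these vectors as rows and row reduce.
R2 ← R2 − (1/3)·R1: [0, 0, 0]
1 nonzero row, so the 2 vectors span a space of dimension 1.
Since 1 < 2, the vectors are linearly dependent.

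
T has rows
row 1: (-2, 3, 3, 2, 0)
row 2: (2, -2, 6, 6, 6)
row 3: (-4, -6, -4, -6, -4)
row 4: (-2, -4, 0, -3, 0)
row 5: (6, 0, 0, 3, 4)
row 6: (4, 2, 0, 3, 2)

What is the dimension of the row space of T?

Row reduce to echelon form.
R2 ← R2 + R1: [0, 1, 9, 8, 6]
R3 ← R3 − (2)·R1: [0, -12, -10, -10, -4]
R4 ← R4 − R1: [0, -7, -3, -5, 0]
R5 ← R5 + (3)·R1: [0, 9, 9, 9, 4]
R6 ← R6 + (2)·R1: [0, 8, 6, 7, 2]
R3 ← R3 + (12)·R2: [0, 0, 98, 86, 68]
R4 ← R4 + (7)·R2: [0, 0, 60, 51, 42]
R5 ← R5 − (9)·R2: [0, 0, -72, -63, -50]
R6 ← R6 − (8)·R2: [0, 0, -66, -57, -46]
R4 ← R4 − (30/49)·R3: [0, 0, 0, -81/49, 18/49]
R5 ← R5 + (36/49)·R3: [0, 0, 0, 9/49, -2/49]
R6 ← R6 + (33/49)·R3: [0, 0, 0, 45/49, -10/49]
R5 ← R5 + (1/9)·R4: [0, 0, 0, 0, 0]
R6 ← R6 + (5/9)·R4: [0, 0, 0, 0, 0]
Echelon form has 4 nonzero rows, so rank(T) = 4.
The row space has dimension equal to the rank: 4.

4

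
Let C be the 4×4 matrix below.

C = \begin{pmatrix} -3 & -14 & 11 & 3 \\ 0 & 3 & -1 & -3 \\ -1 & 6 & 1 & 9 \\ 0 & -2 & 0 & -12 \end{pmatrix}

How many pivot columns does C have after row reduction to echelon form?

3

Row reduce to echelon form.
R3 ← R3 − (1/3)·R1: [0, 32/3, -8/3, 8]
R3 ← R3 − (32/9)·R2: [0, 0, 8/9, 56/3]
R4 ← R4 + (2/3)·R2: [0, 0, -2/3, -14]
R4 ← R4 + (3/4)·R3: [0, 0, 0, 0]
Echelon form has 3 nonzero rows, so rank(C) = 3.
Each nonzero row contributes one pivot column: 3 pivot columns.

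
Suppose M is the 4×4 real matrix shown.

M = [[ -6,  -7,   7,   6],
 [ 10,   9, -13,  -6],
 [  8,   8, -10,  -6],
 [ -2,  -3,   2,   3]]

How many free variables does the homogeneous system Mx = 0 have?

Row reduce to echelon form.
R2 ← R2 + (5/3)·R1: [0, -8/3, -4/3, 4]
R3 ← R3 + (4/3)·R1: [0, -4/3, -2/3, 2]
R4 ← R4 − (1/3)·R1: [0, -2/3, -1/3, 1]
R3 ← R3 − (1/2)·R2: [0, 0, 0, 0]
R4 ← R4 − (1/4)·R2: [0, 0, 0, 0]
2 nonzero rows, so rank(M) = 2.
M has 4 columns; by rank–nullity, nullity = 4 − 2 = 2.

2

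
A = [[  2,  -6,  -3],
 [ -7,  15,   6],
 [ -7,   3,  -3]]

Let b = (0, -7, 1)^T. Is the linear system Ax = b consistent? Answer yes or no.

no

Row reduce the augmented matrix [A | b].
R2 ← R2 + (7/2)·R1: [0, -6, -9/2, -7]
R3 ← R3 + (7/2)·R1: [0, -18, -27/2, 1]
R3 ← R3 − (3)·R2: [0, 0, 0, 22]
The echelon form has 3 nonzero rows; the last pivot sits in the augmented column, so rank(A) = 2 but rank([A|b]) = 3.
Since the ranks differ, the system is inconsistent.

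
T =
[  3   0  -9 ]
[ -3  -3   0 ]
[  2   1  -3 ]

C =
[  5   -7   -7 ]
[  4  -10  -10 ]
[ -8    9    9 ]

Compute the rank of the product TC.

First compute TC:
[[ 87, -102, -102],
 [-27,  51,  51],
 [ 38, -51, -51]]
Now row reduce the product.
R2 ← R2 + (9/29)·R1: [0, 561/29, 561/29]
R3 ← R3 − (38/87)·R1: [0, -187/29, -187/29]
R3 ← R3 + (1/3)·R2: [0, 0, 0]
2 nonzero rows, so rank(TC) = 2.

2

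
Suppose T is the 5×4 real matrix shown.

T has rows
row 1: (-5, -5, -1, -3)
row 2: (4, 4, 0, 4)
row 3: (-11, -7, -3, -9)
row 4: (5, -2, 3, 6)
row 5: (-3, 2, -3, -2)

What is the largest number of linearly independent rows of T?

Row reduce to echelon form.
R2 ← R2 + (4/5)·R1: [0, 0, -4/5, 8/5]
R3 ← R3 − (11/5)·R1: [0, 4, -4/5, -12/5]
R4 ← R4 + R1: [0, -7, 2, 3]
R5 ← R5 − (3/5)·R1: [0, 5, -12/5, -1/5]
Swap R2 ↔ R3
R4 ← R4 + (7/4)·R2: [0, 0, 3/5, -6/5]
R5 ← R5 − (5/4)·R2: [0, 0, -7/5, 14/5]
R4 ← R4 + (3/4)·R3: [0, 0, 0, 0]
R5 ← R5 − (7/4)·R3: [0, 0, 0, 0]
Echelon form has 3 nonzero rows, so rank(T) = 3.
The rank gives the maximum number of linearly independent rows: 3.

3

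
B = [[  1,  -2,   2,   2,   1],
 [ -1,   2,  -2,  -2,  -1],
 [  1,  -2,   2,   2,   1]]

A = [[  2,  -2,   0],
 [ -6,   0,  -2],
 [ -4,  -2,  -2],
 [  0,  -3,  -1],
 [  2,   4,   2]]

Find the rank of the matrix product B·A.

First compute BA:
[[  8,  -8,   0],
 [ -8,   8,   0],
 [  8,  -8,   0]]
Now row reduce the product.
R2 ← R2 + R1: [0, 0, 0]
R3 ← R3 − R1: [0, 0, 0]
1 nonzero row, so rank(BA) = 1.

1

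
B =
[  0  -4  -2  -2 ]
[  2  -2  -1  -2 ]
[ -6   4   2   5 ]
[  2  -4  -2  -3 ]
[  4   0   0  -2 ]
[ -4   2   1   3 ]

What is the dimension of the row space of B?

Row reduce to echelon form.
Swap R1 ↔ R2
R3 ← R3 + (3)·R1: [0, -2, -1, -1]
R4 ← R4 − R1: [0, -2, -1, -1]
R5 ← R5 − (2)·R1: [0, 4, 2, 2]
R6 ← R6 + (2)·R1: [0, -2, -1, -1]
R3 ← R3 − (1/2)·R2: [0, 0, 0, 0]
R4 ← R4 − (1/2)·R2: [0, 0, 0, 0]
R5 ← R5 + R2: [0, 0, 0, 0]
R6 ← R6 − (1/2)·R2: [0, 0, 0, 0]
Echelon form has 2 nonzero rows, so rank(B) = 2.
The row space has dimension equal to the rank: 2.

2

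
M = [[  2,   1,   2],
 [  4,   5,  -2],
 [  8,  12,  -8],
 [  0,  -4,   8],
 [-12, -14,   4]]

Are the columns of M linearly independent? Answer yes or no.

no

Row reduce M to echelon form.
R2 ← R2 − (2)·R1: [0, 3, -6]
R3 ← R3 − (4)·R1: [0, 8, -16]
R5 ← R5 + (6)·R1: [0, -8, 16]
R3 ← R3 − (8/3)·R2: [0, 0, 0]
R4 ← R4 + (4/3)·R2: [0, 0, 0]
R5 ← R5 + (8/3)·R2: [0, 0, 0]
2 pivots among 3 columns.
Only 2 < 3 pivot columns, so the columns are linearly dependent.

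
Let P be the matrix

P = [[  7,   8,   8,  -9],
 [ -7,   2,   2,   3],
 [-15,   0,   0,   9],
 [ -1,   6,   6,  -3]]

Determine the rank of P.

Row reduce to echelon form.
R2 ← R2 + R1: [0, 10, 10, -6]
R3 ← R3 + (15/7)·R1: [0, 120/7, 120/7, -72/7]
R4 ← R4 + (1/7)·R1: [0, 50/7, 50/7, -30/7]
R3 ← R3 − (12/7)·R2: [0, 0, 0, 0]
R4 ← R4 − (5/7)·R2: [0, 0, 0, 0]
Echelon form has 2 nonzero rows, so rank(P) = 2.

2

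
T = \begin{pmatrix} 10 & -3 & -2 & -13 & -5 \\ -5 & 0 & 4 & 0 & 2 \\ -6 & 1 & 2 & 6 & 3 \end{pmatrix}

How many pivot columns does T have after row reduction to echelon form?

Row reduce to echelon form.
R2 ← R2 + (1/2)·R1: [0, -3/2, 3, -13/2, -1/2]
R3 ← R3 + (3/5)·R1: [0, -4/5, 4/5, -9/5, 0]
R3 ← R3 − (8/15)·R2: [0, 0, -4/5, 5/3, 4/15]
Echelon form has 3 nonzero rows, so rank(T) = 3.
Each nonzero row contributes one pivot column: 3 pivot columns.

3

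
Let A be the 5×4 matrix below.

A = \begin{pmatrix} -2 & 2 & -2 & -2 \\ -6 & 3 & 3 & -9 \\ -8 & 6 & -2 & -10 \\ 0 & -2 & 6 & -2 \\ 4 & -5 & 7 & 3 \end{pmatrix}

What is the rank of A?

2

Row reduce to echelon form.
R2 ← R2 − (3)·R1: [0, -3, 9, -3]
R3 ← R3 − (4)·R1: [0, -2, 6, -2]
R5 ← R5 + (2)·R1: [0, -1, 3, -1]
R3 ← R3 − (2/3)·R2: [0, 0, 0, 0]
R4 ← R4 − (2/3)·R2: [0, 0, 0, 0]
R5 ← R5 − (1/3)·R2: [0, 0, 0, 0]
Echelon form has 2 nonzero rows, so rank(A) = 2.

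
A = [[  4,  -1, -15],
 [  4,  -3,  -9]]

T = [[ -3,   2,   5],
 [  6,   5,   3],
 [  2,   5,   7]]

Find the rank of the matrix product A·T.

First compute AT:
[[-48, -72, -88],
 [-48, -52, -52]]
Now row reduce the product.
R2 ← R2 − R1: [0, 20, 36]
2 nonzero rows, so rank(AT) = 2.

2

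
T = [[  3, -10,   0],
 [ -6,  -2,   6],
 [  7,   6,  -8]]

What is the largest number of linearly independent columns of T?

2

Row reduce to echelon form.
R2 ← R2 + (2)·R1: [0, -22, 6]
R3 ← R3 − (7/3)·R1: [0, 88/3, -8]
R3 ← R3 + (4/3)·R2: [0, 0, 0]
Echelon form has 2 nonzero rows, so rank(T) = 2.
The rank gives the maximum number of linearly independent columns: 2.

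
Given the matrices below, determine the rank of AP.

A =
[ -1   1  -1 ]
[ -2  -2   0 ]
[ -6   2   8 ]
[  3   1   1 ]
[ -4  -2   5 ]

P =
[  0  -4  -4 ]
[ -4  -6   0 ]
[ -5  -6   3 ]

3

First compute AP:
[[  1,   4,   1],
 [  8,  20,   8],
 [-48, -36,  48],
 [ -9, -24,  -9],
 [-17,  -2,  31]]
Now row reduce the product.
R2 ← R2 − (8)·R1: [0, -12, 0]
R3 ← R3 + (48)·R1: [0, 156, 96]
R4 ← R4 + (9)·R1: [0, 12, 0]
R5 ← R5 + (17)·R1: [0, 66, 48]
R3 ← R3 + (13)·R2: [0, 0, 96]
R4 ← R4 + R2: [0, 0, 0]
R5 ← R5 + (11/2)·R2: [0, 0, 48]
R5 ← R5 − (1/2)·R3: [0, 0, 0]
3 nonzero rows, so rank(AP) = 3.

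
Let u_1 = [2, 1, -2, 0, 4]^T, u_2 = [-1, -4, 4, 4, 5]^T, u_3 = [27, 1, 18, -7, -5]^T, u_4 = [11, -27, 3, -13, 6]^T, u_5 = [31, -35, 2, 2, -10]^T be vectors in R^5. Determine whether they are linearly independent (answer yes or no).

yes

Form the matrix with these vectors as rows and row reduce.
R2 ← R2 + (1/2)·R1: [0, -7/2, 3, 4, 7]
R3 ← R3 − (27/2)·R1: [0, -25/2, 45, -7, -59]
R4 ← R4 − (11/2)·R1: [0, -65/2, 14, -13, -16]
R5 ← R5 − (31/2)·R1: [0, -101/2, 33, 2, -72]
R3 ← R3 − (25/7)·R2: [0, 0, 240/7, -149/7, -84]
R4 ← R4 − (65/7)·R2: [0, 0, -97/7, -351/7, -81]
R5 ← R5 − (101/7)·R2: [0, 0, -72/7, -390/7, -173]
R4 ← R4 + (97/240)·R3: [0, 0, 0, -14099/240, -2299/20]
R5 ← R5 + (3/10)·R3: [0, 0, 0, -621/10, -991/5]
R5 ← R5 − (648/613)·R4: [0, 0, 0, 0, -47009/613]
5 nonzero rows, so the 5 vectors span a space of dimension 5.
Since 5 = 5, the vectors are linearly independent.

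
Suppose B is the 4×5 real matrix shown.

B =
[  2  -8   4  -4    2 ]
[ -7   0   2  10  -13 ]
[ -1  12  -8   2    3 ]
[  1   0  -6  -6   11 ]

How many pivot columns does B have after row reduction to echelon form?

Row reduce to echelon form.
R2 ← R2 + (7/2)·R1: [0, -28, 16, -4, -6]
R3 ← R3 + (1/2)·R1: [0, 8, -6, 0, 4]
R4 ← R4 − (1/2)·R1: [0, 4, -8, -4, 10]
R3 ← R3 + (2/7)·R2: [0, 0, -10/7, -8/7, 16/7]
R4 ← R4 + (1/7)·R2: [0, 0, -40/7, -32/7, 64/7]
R4 ← R4 − (4)·R3: [0, 0, 0, 0, 0]
Echelon form has 3 nonzero rows, so rank(B) = 3.
Each nonzero row contributes one pivot column: 3 pivot columns.

3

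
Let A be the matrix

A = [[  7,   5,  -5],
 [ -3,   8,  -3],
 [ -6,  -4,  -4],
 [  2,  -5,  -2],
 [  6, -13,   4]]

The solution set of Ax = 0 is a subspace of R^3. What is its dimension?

Row reduce to echelon form.
R2 ← R2 + (3/7)·R1: [0, 71/7, -36/7]
R3 ← R3 + (6/7)·R1: [0, 2/7, -58/7]
R4 ← R4 − (2/7)·R1: [0, -45/7, -4/7]
R5 ← R5 − (6/7)·R1: [0, -121/7, 58/7]
R3 ← R3 − (2/71)·R2: [0, 0, -578/71]
R4 ← R4 + (45/71)·R2: [0, 0, -272/71]
R5 ← R5 + (121/71)·R2: [0, 0, -34/71]
R4 ← R4 − (8/17)·R3: [0, 0, 0]
R5 ← R5 − (1/17)·R3: [0, 0, 0]
3 nonzero rows, so rank(A) = 3.
A has 3 columns; by rank–nullity, nullity = 3 − 3 = 0.

0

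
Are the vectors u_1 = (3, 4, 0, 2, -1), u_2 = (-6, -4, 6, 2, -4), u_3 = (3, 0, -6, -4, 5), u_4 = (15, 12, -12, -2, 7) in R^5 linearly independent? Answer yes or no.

no

Form the matrix with these vectors as rows and row reduce.
R2 ← R2 + (2)·R1: [0, 4, 6, 6, -6]
R3 ← R3 − R1: [0, -4, -6, -6, 6]
R4 ← R4 − (5)·R1: [0, -8, -12, -12, 12]
R3 ← R3 + R2: [0, 0, 0, 0, 0]
R4 ← R4 + (2)·R2: [0, 0, 0, 0, 0]
2 nonzero rows, so the 4 vectors span a space of dimension 2.
Since 2 < 4, the vectors are linearly dependent.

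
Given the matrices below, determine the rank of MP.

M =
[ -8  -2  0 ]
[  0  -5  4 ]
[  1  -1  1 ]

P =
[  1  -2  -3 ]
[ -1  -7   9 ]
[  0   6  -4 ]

First compute MP:
[[ -6,  30,   6],
 [  5,  59, -61],
 [  2,  11, -16]]
Now row reduce the product.
R2 ← R2 + (5/6)·R1: [0, 84, -56]
R3 ← R3 + (1/3)·R1: [0, 21, -14]
R3 ← R3 − (1/4)·R2: [0, 0, 0]
2 nonzero rows, so rank(MP) = 2.

2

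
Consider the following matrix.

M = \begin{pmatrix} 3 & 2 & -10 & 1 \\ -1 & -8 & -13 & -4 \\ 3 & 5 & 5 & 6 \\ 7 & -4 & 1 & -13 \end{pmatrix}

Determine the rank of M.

Row reduce to echelon form.
R2 ← R2 + (1/3)·R1: [0, -22/3, -49/3, -11/3]
R3 ← R3 − R1: [0, 3, 15, 5]
R4 ← R4 − (7/3)·R1: [0, -26/3, 73/3, -46/3]
R3 ← R3 + (9/22)·R2: [0, 0, 183/22, 7/2]
R4 ← R4 − (13/11)·R2: [0, 0, 480/11, -11]
R4 ← R4 − (320/61)·R3: [0, 0, 0, -1791/61]
Echelon form has 4 nonzero rows, so rank(M) = 4.

4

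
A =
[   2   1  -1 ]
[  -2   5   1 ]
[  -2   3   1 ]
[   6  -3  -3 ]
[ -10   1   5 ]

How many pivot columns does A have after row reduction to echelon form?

2

Row reduce to echelon form.
R2 ← R2 + R1: [0, 6, 0]
R3 ← R3 + R1: [0, 4, 0]
R4 ← R4 − (3)·R1: [0, -6, 0]
R5 ← R5 + (5)·R1: [0, 6, 0]
R3 ← R3 − (2/3)·R2: [0, 0, 0]
R4 ← R4 + R2: [0, 0, 0]
R5 ← R5 − R2: [0, 0, 0]
Echelon form has 2 nonzero rows, so rank(A) = 2.
Each nonzero row contributes one pivot column: 2 pivot columns.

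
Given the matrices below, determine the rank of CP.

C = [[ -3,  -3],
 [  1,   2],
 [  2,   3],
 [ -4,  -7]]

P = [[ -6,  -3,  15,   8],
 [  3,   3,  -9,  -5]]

2

First compute CP:
[[  9,   0, -18,  -9],
 [  0,   3,  -3,  -2],
 [ -3,   3,   3,   1],
 [  3,  -9,   3,   3]]
Now row reduce the product.
R3 ← R3 + (1/3)·R1: [0, 3, -3, -2]
R4 ← R4 − (1/3)·R1: [0, -9, 9, 6]
R3 ← R3 − R2: [0, 0, 0, 0]
R4 ← R4 + (3)·R2: [0, 0, 0, 0]
2 nonzero rows, so rank(CP) = 2.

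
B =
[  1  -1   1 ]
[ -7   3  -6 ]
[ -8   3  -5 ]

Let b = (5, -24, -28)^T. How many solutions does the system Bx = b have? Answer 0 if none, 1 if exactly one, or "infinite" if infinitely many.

Row reduce the augmented matrix [B | b].
R2 ← R2 + (7)·R1: [0, -4, 1, 11]
R3 ← R3 + (8)·R1: [0, -5, 3, 12]
R3 ← R3 − (5/4)·R2: [0, 0, 7/4, -7/4]
The echelon form has 3 nonzero rows, and every pivot lies in the first 3 columns, so rank(B) = rank([B|b]) = 3.
The system is consistent.
rank = 3 = number of unknowns, so the solution is unique.

1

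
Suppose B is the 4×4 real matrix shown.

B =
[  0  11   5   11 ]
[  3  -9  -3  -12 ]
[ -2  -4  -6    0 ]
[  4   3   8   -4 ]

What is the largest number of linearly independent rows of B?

Row reduce to echelon form.
Swap R1 ↔ R2
R3 ← R3 + (2/3)·R1: [0, -10, -8, -8]
R4 ← R4 − (4/3)·R1: [0, 15, 12, 12]
R3 ← R3 + (10/11)·R2: [0, 0, -38/11, 2]
R4 ← R4 − (15/11)·R2: [0, 0, 57/11, -3]
R4 ← R4 + (3/2)·R3: [0, 0, 0, 0]
Echelon form has 3 nonzero rows, so rank(B) = 3.
The rank gives the maximum number of linearly independent rows: 3.

3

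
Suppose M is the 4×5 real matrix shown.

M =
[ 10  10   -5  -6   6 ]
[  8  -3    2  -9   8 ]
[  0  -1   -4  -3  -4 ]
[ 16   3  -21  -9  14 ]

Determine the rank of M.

Row reduce to echelon form.
R2 ← R2 − (4/5)·R1: [0, -11, 6, -21/5, 16/5]
R4 ← R4 − (8/5)·R1: [0, -13, -13, 3/5, 22/5]
R3 ← R3 − (1/11)·R2: [0, 0, -50/11, -144/55, -236/55]
R4 ← R4 − (13/11)·R2: [0, 0, -221/11, 306/55, 34/55]
R4 ← R4 − (221/50)·R3: [0, 0, 0, 2142/125, 2448/125]
Echelon form has 4 nonzero rows, so rank(M) = 4.

4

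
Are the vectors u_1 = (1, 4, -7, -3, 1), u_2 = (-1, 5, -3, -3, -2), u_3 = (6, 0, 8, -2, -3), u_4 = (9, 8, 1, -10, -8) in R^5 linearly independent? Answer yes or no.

yes

Form the matrix with these vectors as rows and row reduce.
R2 ← R2 + R1: [0, 9, -10, -6, -1]
R3 ← R3 − (6)·R1: [0, -24, 50, 16, -9]
R4 ← R4 − (9)·R1: [0, -28, 64, 17, -17]
R3 ← R3 + (8/3)·R2: [0, 0, 70/3, 0, -35/3]
R4 ← R4 + (28/9)·R2: [0, 0, 296/9, -5/3, -181/9]
R4 ← R4 − (148/105)·R3: [0, 0, 0, -5/3, -11/3]
4 nonzero rows, so the 4 vectors span a space of dimension 4.
Since 4 = 4, the vectors are linearly independent.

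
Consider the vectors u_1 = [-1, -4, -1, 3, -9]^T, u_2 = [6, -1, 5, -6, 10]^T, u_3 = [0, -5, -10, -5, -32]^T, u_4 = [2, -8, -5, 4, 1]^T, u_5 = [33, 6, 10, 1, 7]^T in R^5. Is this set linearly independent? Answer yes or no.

yes

Form the matrix with these vectors as rows and row reduce.
R2 ← R2 + (6)·R1: [0, -25, -1, 12, -44]
R4 ← R4 + (2)·R1: [0, -16, -7, 10, -17]
R5 ← R5 + (33)·R1: [0, -126, -23, 100, -290]
R3 ← R3 − (1/5)·R2: [0, 0, -49/5, -37/5, -116/5]
R4 ← R4 − (16/25)·R2: [0, 0, -159/25, 58/25, 279/25]
R5 ← R5 − (126/25)·R2: [0, 0, -449/25, 988/25, -1706/25]
R4 ← R4 − (159/245)·R3: [0, 0, 0, 349/49, 6423/245]
R5 ← R5 − (449/245)·R3: [0, 0, 0, 2601/49, -6302/245]
R5 ← R5 − (2601/349)·R4: [0, 0, 0, 0, -385829/1745]
5 nonzero rows, so the 5 vectors span a space of dimension 5.
Since 5 = 5, the vectors are linearly independent.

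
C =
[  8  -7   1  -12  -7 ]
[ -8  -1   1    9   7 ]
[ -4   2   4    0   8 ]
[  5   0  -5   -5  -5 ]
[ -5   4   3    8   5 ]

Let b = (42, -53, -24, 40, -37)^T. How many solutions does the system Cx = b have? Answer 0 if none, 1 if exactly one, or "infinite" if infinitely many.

Row reduce the augmented matrix [C | b].
R2 ← R2 + R1: [0, -8, 2, -3, 0, -11]
R3 ← R3 + (1/2)·R1: [0, -3/2, 9/2, -6, 9/2, -3]
R4 ← R4 − (5/8)·R1: [0, 35/8, -45/8, 5/2, -5/8, 55/4]
R5 ← R5 + (5/8)·R1: [0, -3/8, 29/8, 1/2, 5/8, -43/4]
R3 ← R3 − (3/16)·R2: [0, 0, 33/8, -87/16, 9/2, -15/16]
R4 ← R4 + (35/64)·R2: [0, 0, -145/32, 55/64, -5/8, 495/64]
R5 ← R5 − (3/64)·R2: [0, 0, 113/32, 41/64, 5/8, -655/64]
R4 ← R4 + (145/132)·R3: [0, 0, 0, -225/44, 95/22, 295/44]
R5 ← R5 − (113/132)·R3: [0, 0, 0, 233/44, -71/22, -415/44]
R5 ← R5 + (233/225)·R4: [0, 0, 0, 0, 56/45, -112/45]
The echelon form has 5 nonzero rows, and every pivot lies in the first 5 columns, so rank(C) = rank([C|b]) = 5.
The system is consistent.
rank = 5 = number of unknowns, so the solution is unique.

1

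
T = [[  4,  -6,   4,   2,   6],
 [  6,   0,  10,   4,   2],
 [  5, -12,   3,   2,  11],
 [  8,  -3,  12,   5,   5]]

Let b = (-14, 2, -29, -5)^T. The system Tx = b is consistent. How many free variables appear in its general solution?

3

Row reduce the augmented matrix [T | b].
R2 ← R2 − (3/2)·R1: [0, 9, 4, 1, -7, 23]
R3 ← R3 − (5/4)·R1: [0, -9/2, -2, -1/2, 7/2, -23/2]
R4 ← R4 − (2)·R1: [0, 9, 4, 1, -7, 23]
R3 ← R3 + (1/2)·R2: [0, 0, 0, 0, 0, 0]
R4 ← R4 − R2: [0, 0, 0, 0, 0, 0]
The echelon form has 2 nonzero rows, and every pivot lies in the first 5 columns, so rank(T) = rank([T|b]) = 2.
The system is consistent.
Free variables = (unknowns) − (rank) = 5 − 2 = 3.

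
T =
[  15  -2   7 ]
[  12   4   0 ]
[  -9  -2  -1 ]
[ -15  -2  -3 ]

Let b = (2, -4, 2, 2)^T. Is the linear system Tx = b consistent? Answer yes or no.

Row reduce the augmented matrix [T | b].
R2 ← R2 − (4/5)·R1: [0, 28/5, -28/5, -28/5]
R3 ← R3 + (3/5)·R1: [0, -16/5, 16/5, 16/5]
R4 ← R4 + R1: [0, -4, 4, 4]
R3 ← R3 + (4/7)·R2: [0, 0, 0, 0]
R4 ← R4 + (5/7)·R2: [0, 0, 0, 0]
The echelon form has 2 nonzero rows, and every pivot lies in the first 3 columns, so rank(T) = rank([T|b]) = 2.
The system is consistent.

yes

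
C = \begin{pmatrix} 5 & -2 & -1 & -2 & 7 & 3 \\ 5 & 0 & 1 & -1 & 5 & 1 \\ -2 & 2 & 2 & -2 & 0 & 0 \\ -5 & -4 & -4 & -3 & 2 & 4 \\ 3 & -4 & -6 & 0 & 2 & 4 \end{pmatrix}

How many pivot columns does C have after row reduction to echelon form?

Row reduce to echelon form.
R2 ← R2 − R1: [0, 2, 2, 1, -2, -2]
R3 ← R3 + (2/5)·R1: [0, 6/5, 8/5, -14/5, 14/5, 6/5]
R4 ← R4 + R1: [0, -6, -5, -5, 9, 7]
R5 ← R5 − (3/5)·R1: [0, -14/5, -27/5, 6/5, -11/5, 11/5]
R3 ← R3 − (3/5)·R2: [0, 0, 2/5, -17/5, 4, 12/5]
R4 ← R4 + (3)·R2: [0, 0, 1, -2, 3, 1]
R5 ← R5 + (7/5)·R2: [0, 0, -13/5, 13/5, -5, -3/5]
R4 ← R4 − (5/2)·R3: [0, 0, 0, 13/2, -7, -5]
R5 ← R5 + (13/2)·R3: [0, 0, 0, -39/2, 21, 15]
R5 ← R5 + (3)·R4: [0, 0, 0, 0, 0, 0]
Echelon form has 4 nonzero rows, so rank(C) = 4.
Each nonzero row contributes one pivot column: 4 pivot columns.

4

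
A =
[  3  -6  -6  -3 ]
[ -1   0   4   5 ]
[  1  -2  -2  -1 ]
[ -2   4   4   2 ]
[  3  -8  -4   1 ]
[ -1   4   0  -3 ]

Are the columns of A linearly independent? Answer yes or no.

Row reduce A to echelon form.
R2 ← R2 + (1/3)·R1: [0, -2, 2, 4]
R3 ← R3 − (1/3)·R1: [0, 0, 0, 0]
R4 ← R4 + (2/3)·R1: [0, 0, 0, 0]
R5 ← R5 − R1: [0, -2, 2, 4]
R6 ← R6 + (1/3)·R1: [0, 2, -2, -4]
R5 ← R5 − R2: [0, 0, 0, 0]
R6 ← R6 + R2: [0, 0, 0, 0]
2 pivots among 4 columns.
Only 2 < 4 pivot columns, so the columns are linearly dependent.

no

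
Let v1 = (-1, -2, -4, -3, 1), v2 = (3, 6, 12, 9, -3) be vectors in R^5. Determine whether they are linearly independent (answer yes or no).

no

Form the matrix with these vectors as rows and row reduce.
R2 ← R2 + (3)·R1: [0, 0, 0, 0, 0]
1 nonzero row, so the 2 vectors span a space of dimension 1.
Since 1 < 2, the vectors are linearly dependent.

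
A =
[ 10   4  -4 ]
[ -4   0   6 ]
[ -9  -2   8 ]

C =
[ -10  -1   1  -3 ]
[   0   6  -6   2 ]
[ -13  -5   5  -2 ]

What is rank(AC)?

First compute AC:
[[-48,  34, -34, -14],
 [-38, -26,  26,   0],
 [-14, -43,  43,   7]]
Now row reduce the product.
R2 ← R2 − (19/24)·R1: [0, -635/12, 635/12, 133/12]
R3 ← R3 − (7/24)·R1: [0, -635/12, 635/12, 133/12]
R3 ← R3 − R2: [0, 0, 0, 0]
2 nonzero rows, so rank(AC) = 2.

2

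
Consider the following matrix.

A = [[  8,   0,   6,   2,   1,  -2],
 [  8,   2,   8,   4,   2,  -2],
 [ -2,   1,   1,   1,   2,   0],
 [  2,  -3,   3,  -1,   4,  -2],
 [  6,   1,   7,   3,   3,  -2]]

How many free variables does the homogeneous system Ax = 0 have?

3

Row reduce to echelon form.
R2 ← R2 − R1: [0, 2, 2, 2, 1, 0]
R3 ← R3 + (1/4)·R1: [0, 1, 5/2, 3/2, 9/4, -1/2]
R4 ← R4 − (1/4)·R1: [0, -3, 3/2, -3/2, 15/4, -3/2]
R5 ← R5 − (3/4)·R1: [0, 1, 5/2, 3/2, 9/4, -1/2]
R3 ← R3 − (1/2)·R2: [0, 0, 3/2, 1/2, 7/4, -1/2]
R4 ← R4 + (3/2)·R2: [0, 0, 9/2, 3/2, 21/4, -3/2]
R5 ← R5 − (1/2)·R2: [0, 0, 3/2, 1/2, 7/4, -1/2]
R4 ← R4 − (3)·R3: [0, 0, 0, 0, 0, 0]
R5 ← R5 − R3: [0, 0, 0, 0, 0, 0]
3 nonzero rows, so rank(A) = 3.
A has 6 columns; by rank–nullity, nullity = 6 − 3 = 3.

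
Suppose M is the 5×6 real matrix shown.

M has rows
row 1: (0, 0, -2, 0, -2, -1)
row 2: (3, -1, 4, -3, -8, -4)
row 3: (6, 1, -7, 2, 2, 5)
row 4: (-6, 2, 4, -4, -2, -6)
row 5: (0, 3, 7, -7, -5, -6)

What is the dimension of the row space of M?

4

Row reduce to echelon form.
Swap R1 ↔ R2
R3 ← R3 − (2)·R1: [0, 3, -15, 8, 18, 13]
R4 ← R4 + (2)·R1: [0, 0, 12, -10, -18, -14]
Swap R2 ↔ R3
R5 ← R5 − R2: [0, 0, 22, -15, -23, -19]
R4 ← R4 + (6)·R3: [0, 0, 0, -10, -30, -20]
R5 ← R5 + (11)·R3: [0, 0, 0, -15, -45, -30]
R5 ← R5 − (3/2)·R4: [0, 0, 0, 0, 0, 0]
Echelon form has 4 nonzero rows, so rank(M) = 4.
The row space has dimension equal to the rank: 4.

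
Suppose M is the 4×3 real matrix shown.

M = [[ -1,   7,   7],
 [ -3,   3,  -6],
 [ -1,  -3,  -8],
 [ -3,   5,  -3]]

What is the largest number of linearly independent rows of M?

Row reduce to echelon form.
R2 ← R2 − (3)·R1: [0, -18, -27]
R3 ← R3 − R1: [0, -10, -15]
R4 ← R4 − (3)·R1: [0, -16, -24]
R3 ← R3 − (5/9)·R2: [0, 0, 0]
R4 ← R4 − (8/9)·R2: [0, 0, 0]
Echelon form has 2 nonzero rows, so rank(M) = 2.
The rank gives the maximum number of linearly independent rows: 2.

2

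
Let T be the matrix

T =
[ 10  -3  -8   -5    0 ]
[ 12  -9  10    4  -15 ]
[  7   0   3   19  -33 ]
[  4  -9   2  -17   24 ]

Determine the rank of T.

4

Row reduce to echelon form.
R2 ← R2 − (6/5)·R1: [0, -27/5, 98/5, 10, -15]
R3 ← R3 − (7/10)·R1: [0, 21/10, 43/5, 45/2, -33]
R4 ← R4 − (2/5)·R1: [0, -39/5, 26/5, -15, 24]
R3 ← R3 + (7/18)·R2: [0, 0, 146/9, 475/18, -233/6]
R4 ← R4 − (13/9)·R2: [0, 0, -208/9, -265/9, 137/3]
R4 ← R4 + (104/73)·R3: [0, 0, 0, 595/73, -705/73]
Echelon form has 4 nonzero rows, so rank(T) = 4.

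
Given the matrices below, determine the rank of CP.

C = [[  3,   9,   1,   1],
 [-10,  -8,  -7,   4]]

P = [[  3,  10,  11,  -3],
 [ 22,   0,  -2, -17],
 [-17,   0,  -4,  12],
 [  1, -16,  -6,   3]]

First compute CP:
[[191,  14,   5, -147],
 [-83, -164, -90,  94]]
Now row reduce the product.
R2 ← R2 + (83/191)·R1: [0, -30162/191, -16775/191, 5753/191]
2 nonzero rows, so rank(CP) = 2.

2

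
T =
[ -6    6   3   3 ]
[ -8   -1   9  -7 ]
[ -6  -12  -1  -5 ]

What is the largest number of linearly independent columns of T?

Row reduce to echelon form.
R2 ← R2 − (4/3)·R1: [0, -9, 5, -11]
R3 ← R3 − R1: [0, -18, -4, -8]
R3 ← R3 − (2)·R2: [0, 0, -14, 14]
Echelon form has 3 nonzero rows, so rank(T) = 3.
The rank gives the maximum number of linearly independent columns: 3.

3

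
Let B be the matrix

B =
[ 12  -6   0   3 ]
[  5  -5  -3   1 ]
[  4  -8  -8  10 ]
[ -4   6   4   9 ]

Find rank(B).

Row reduce to echelon form.
R2 ← R2 − (5/12)·R1: [0, -5/2, -3, -1/4]
R3 ← R3 − (1/3)·R1: [0, -6, -8, 9]
R4 ← R4 + (1/3)·R1: [0, 4, 4, 10]
R3 ← R3 − (12/5)·R2: [0, 0, -4/5, 48/5]
R4 ← R4 + (8/5)·R2: [0, 0, -4/5, 48/5]
R4 ← R4 − R3: [0, 0, 0, 0]
Echelon form has 3 nonzero rows, so rank(B) = 3.

3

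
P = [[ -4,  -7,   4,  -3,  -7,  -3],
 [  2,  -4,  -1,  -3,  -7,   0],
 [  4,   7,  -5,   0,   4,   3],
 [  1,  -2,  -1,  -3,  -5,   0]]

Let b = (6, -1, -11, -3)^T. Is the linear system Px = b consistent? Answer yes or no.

Row reduce the augmented matrix [P | b].
R2 ← R2 + (1/2)·R1: [0, -15/2, 1, -9/2, -21/2, -3/2, 2]
R3 ← R3 + R1: [0, 0, -1, -3, -3, 0, -5]
R4 ← R4 + (1/4)·R1: [0, -15/4, 0, -15/4, -27/4, -3/4, -3/2]
R4 ← R4 − (1/2)·R2: [0, 0, -1/2, -3/2, -3/2, 0, -5/2]
R4 ← R4 − (1/2)·R3: [0, 0, 0, 0, 0, 0, 0]
The echelon form has 3 nonzero rows, and every pivot lies in the first 6 columns, so rank(P) = rank([P|b]) = 3.
The system is consistent.

yes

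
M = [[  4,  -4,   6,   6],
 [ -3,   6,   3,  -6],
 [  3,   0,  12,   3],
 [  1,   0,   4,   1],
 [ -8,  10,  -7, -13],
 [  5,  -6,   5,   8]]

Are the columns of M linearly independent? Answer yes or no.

no

Row reduce M to echelon form.
R2 ← R2 + (3/4)·R1: [0, 3, 15/2, -3/2]
R3 ← R3 − (3/4)·R1: [0, 3, 15/2, -3/2]
R4 ← R4 − (1/4)·R1: [0, 1, 5/2, -1/2]
R5 ← R5 + (2)·R1: [0, 2, 5, -1]
R6 ← R6 − (5/4)·R1: [0, -1, -5/2, 1/2]
R3 ← R3 − R2: [0, 0, 0, 0]
R4 ← R4 − (1/3)·R2: [0, 0, 0, 0]
R5 ← R5 − (2/3)·R2: [0, 0, 0, 0]
R6 ← R6 + (1/3)·R2: [0, 0, 0, 0]
2 pivots among 4 columns.
Only 2 < 4 pivot columns, so the columns are linearly dependent.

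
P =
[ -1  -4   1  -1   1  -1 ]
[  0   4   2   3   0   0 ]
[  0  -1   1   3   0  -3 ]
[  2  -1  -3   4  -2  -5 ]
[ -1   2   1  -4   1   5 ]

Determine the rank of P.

Row reduce to echelon form.
R4 ← R4 + (2)·R1: [0, -9, -1, 2, 0, -7]
R5 ← R5 − R1: [0, 6, 0, -3, 0, 6]
R3 ← R3 + (1/4)·R2: [0, 0, 3/2, 15/4, 0, -3]
R4 ← R4 + (9/4)·R2: [0, 0, 7/2, 35/4, 0, -7]
R5 ← R5 − (3/2)·R2: [0, 0, -3, -15/2, 0, 6]
R4 ← R4 − (7/3)·R3: [0, 0, 0, 0, 0, 0]
R5 ← R5 + (2)·R3: [0, 0, 0, 0, 0, 0]
Echelon form has 3 nonzero rows, so rank(P) = 3.

3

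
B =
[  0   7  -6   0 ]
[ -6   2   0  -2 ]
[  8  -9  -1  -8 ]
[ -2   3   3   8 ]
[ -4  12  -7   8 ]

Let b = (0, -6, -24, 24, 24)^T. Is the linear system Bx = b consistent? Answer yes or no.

yes

Row reduce the augmented matrix [B | b].
Swap R1 ↔ R2
R3 ← R3 + (4/3)·R1: [0, -19/3, -1, -32/3, -32]
R4 ← R4 − (1/3)·R1: [0, 7/3, 3, 26/3, 26]
R5 ← R5 − (2/3)·R1: [0, 32/3, -7, 28/3, 28]
R3 ← R3 + (19/21)·R2: [0, 0, -45/7, -32/3, -32]
R4 ← R4 − (1/3)·R2: [0, 0, 5, 26/3, 26]
R5 ← R5 − (32/21)·R2: [0, 0, 15/7, 28/3, 28]
R4 ← R4 + (7/9)·R3: [0, 0, 0, 10/27, 10/9]
R5 ← R5 + (1/3)·R3: [0, 0, 0, 52/9, 52/3]
R5 ← R5 − (78/5)·R4: [0, 0, 0, 0, 0]
The echelon form has 4 nonzero rows, and every pivot lies in the first 4 columns, so rank(B) = rank([B|b]) = 4.
The system is consistent.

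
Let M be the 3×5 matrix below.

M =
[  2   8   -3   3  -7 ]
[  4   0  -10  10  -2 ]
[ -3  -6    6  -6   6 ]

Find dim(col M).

Row reduce to echelon form.
R2 ← R2 − (2)·R1: [0, -16, -4, 4, 12]
R3 ← R3 + (3/2)·R1: [0, 6, 3/2, -3/2, -9/2]
R3 ← R3 + (3/8)·R2: [0, 0, 0, 0, 0]
Echelon form has 2 nonzero rows, so rank(M) = 2.
The column space has dimension equal to the rank: 2.

2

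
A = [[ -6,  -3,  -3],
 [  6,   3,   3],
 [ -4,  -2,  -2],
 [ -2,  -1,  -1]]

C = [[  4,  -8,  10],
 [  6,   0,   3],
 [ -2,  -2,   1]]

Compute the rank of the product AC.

First compute AC:
[[-36,  54, -72],
 [ 36, -54,  72],
 [-24,  36, -48],
 [-12,  18, -24]]
Now row reduce the product.
R2 ← R2 + R1: [0, 0, 0]
R3 ← R3 − (2/3)·R1: [0, 0, 0]
R4 ← R4 − (1/3)·R1: [0, 0, 0]
1 nonzero row, so rank(AC) = 1.

1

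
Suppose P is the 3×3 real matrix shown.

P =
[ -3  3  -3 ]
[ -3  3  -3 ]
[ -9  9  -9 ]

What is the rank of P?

1

Row reduce to echelon form.
R2 ← R2 − R1: [0, 0, 0]
R3 ← R3 − (3)·R1: [0, 0, 0]
Echelon form has 1 nonzero row, so rank(P) = 1.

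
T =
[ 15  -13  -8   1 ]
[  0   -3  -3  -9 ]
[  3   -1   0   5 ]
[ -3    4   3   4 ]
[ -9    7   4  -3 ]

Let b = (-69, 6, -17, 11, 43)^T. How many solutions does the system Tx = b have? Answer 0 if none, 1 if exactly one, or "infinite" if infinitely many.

infinite

Row reduce the augmented matrix [T | b].
R3 ← R3 − (1/5)·R1: [0, 8/5, 8/5, 24/5, -16/5]
R4 ← R4 + (1/5)·R1: [0, 7/5, 7/5, 21/5, -14/5]
R5 ← R5 + (3/5)·R1: [0, -4/5, -4/5, -12/5, 8/5]
R3 ← R3 + (8/15)·R2: [0, 0, 0, 0, 0]
R4 ← R4 + (7/15)·R2: [0, 0, 0, 0, 0]
R5 ← R5 − (4/15)·R2: [0, 0, 0, 0, 0]
The echelon form has 2 nonzero rows, and every pivot lies in the first 4 columns, so rank(T) = rank([T|b]) = 2.
The system is consistent.
rank = 2 < 4 unknowns, so there are infinitely many solutions.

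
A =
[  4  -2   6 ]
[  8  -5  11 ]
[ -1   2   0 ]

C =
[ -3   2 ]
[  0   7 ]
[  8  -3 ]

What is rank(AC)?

2

First compute AC:
[[ 36, -24],
 [ 64, -52],
 [  3,  12]]
Now row reduce the product.
R2 ← R2 − (16/9)·R1: [0, -28/3]
R3 ← R3 − (1/12)·R1: [0, 14]
R3 ← R3 + (3/2)·R2: [0, 0]
2 nonzero rows, so rank(AC) = 2.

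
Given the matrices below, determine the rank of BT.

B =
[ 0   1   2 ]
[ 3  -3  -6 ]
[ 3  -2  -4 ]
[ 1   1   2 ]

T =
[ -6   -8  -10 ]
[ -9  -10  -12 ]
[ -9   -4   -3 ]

First compute BT:
[[-27, -18, -18],
 [ 63,  30,  24],
 [ 36,  12,   6],
 [-33, -26, -28]]
Now row reduce the product.
R2 ← R2 + (7/3)·R1: [0, -12, -18]
R3 ← R3 + (4/3)·R1: [0, -12, -18]
R4 ← R4 − (11/9)·R1: [0, -4, -6]
R3 ← R3 − R2: [0, 0, 0]
R4 ← R4 − (1/3)·R2: [0, 0, 0]
2 nonzero rows, so rank(BT) = 2.

2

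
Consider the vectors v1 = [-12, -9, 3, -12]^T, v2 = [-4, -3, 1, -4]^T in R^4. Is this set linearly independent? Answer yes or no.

no

Form the matrix with these vectors as rows and row reduce.
R2 ← R2 − (1/3)·R1: [0, 0, 0, 0]
1 nonzero row, so the 2 vectors span a space of dimension 1.
Since 1 < 2, the vectors are linearly dependent.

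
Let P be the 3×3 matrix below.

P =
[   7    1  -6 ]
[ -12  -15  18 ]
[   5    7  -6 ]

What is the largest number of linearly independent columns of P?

3

Row reduce to echelon form.
R2 ← R2 + (12/7)·R1: [0, -93/7, 54/7]
R3 ← R3 − (5/7)·R1: [0, 44/7, -12/7]
R3 ← R3 + (44/93)·R2: [0, 0, 60/31]
Echelon form has 3 nonzero rows, so rank(P) = 3.
The rank gives the maximum number of linearly independent columns: 3.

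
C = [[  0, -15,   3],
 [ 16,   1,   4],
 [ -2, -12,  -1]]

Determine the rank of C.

3

Row reduce to echelon form.
Swap R1 ↔ R2
R3 ← R3 + (1/8)·R1: [0, -95/8, -1/2]
R3 ← R3 − (19/24)·R2: [0, 0, -23/8]
Echelon form has 3 nonzero rows, so rank(C) = 3.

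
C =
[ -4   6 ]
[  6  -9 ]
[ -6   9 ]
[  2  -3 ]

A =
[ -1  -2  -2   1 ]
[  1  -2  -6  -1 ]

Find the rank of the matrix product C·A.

First compute CA:
[[ 10,  -4, -28, -10],
 [-15,   6,  42,  15],
 [ 15,  -6, -42, -15],
 [ -5,   2,  14,   5]]
Now row reduce the product.
R2 ← R2 + (3/2)·R1: [0, 0, 0, 0]
R3 ← R3 − (3/2)·R1: [0, 0, 0, 0]
R4 ← R4 + (1/2)·R1: [0, 0, 0, 0]
1 nonzero row, so rank(CA) = 1.

1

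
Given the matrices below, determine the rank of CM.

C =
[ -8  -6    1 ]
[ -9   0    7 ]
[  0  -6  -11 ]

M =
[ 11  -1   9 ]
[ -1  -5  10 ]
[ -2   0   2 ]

First compute CM:
[[-84,  38, -130],
 [-113,   9, -67],
 [ 28,  30, -82]]
Now row reduce the product.
R2 ← R2 − (113/84)·R1: [0, -1769/42, 4531/42]
R3 ← R3 + (1/3)·R1: [0, 128/3, -376/3]
R3 ← R3 + (1792/1769)·R2: [0, 0, -28392/1769]
3 nonzero rows, so rank(CM) = 3.

3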